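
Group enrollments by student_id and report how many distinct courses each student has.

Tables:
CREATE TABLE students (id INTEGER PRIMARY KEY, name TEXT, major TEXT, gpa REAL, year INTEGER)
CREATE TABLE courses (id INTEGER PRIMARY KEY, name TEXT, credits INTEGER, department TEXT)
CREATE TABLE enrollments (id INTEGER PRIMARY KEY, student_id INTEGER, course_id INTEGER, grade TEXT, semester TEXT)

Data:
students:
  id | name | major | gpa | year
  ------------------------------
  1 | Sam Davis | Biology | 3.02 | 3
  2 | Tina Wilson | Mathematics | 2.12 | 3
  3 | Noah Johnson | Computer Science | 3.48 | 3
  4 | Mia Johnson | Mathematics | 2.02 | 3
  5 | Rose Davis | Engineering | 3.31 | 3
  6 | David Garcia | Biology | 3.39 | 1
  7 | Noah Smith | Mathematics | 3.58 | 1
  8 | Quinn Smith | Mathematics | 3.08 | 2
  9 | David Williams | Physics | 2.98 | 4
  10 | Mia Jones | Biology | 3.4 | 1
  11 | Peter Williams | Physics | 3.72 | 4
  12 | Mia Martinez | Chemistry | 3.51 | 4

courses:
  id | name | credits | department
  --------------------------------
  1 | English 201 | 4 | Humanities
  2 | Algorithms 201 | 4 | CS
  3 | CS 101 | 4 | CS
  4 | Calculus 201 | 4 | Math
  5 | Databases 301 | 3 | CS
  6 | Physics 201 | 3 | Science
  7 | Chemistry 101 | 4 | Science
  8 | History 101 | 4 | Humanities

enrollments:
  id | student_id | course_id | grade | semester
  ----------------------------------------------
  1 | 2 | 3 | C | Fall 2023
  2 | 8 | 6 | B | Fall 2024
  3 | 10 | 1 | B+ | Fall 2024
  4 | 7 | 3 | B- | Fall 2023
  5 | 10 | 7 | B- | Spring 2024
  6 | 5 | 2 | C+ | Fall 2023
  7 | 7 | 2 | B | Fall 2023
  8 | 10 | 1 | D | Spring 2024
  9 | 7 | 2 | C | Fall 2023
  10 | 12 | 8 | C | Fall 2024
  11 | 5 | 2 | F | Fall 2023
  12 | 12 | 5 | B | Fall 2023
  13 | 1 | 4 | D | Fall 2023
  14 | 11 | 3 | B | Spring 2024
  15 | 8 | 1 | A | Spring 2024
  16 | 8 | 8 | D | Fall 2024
SELECT student_id, COUNT(DISTINCT course_id) AS distinct_course_count FROM enrollments GROUP BY student_id

Execution result:
student_id | distinct_course_count
1 | 1
2 | 1
5 | 1
7 | 2
8 | 3
10 | 2
11 | 1
12 | 2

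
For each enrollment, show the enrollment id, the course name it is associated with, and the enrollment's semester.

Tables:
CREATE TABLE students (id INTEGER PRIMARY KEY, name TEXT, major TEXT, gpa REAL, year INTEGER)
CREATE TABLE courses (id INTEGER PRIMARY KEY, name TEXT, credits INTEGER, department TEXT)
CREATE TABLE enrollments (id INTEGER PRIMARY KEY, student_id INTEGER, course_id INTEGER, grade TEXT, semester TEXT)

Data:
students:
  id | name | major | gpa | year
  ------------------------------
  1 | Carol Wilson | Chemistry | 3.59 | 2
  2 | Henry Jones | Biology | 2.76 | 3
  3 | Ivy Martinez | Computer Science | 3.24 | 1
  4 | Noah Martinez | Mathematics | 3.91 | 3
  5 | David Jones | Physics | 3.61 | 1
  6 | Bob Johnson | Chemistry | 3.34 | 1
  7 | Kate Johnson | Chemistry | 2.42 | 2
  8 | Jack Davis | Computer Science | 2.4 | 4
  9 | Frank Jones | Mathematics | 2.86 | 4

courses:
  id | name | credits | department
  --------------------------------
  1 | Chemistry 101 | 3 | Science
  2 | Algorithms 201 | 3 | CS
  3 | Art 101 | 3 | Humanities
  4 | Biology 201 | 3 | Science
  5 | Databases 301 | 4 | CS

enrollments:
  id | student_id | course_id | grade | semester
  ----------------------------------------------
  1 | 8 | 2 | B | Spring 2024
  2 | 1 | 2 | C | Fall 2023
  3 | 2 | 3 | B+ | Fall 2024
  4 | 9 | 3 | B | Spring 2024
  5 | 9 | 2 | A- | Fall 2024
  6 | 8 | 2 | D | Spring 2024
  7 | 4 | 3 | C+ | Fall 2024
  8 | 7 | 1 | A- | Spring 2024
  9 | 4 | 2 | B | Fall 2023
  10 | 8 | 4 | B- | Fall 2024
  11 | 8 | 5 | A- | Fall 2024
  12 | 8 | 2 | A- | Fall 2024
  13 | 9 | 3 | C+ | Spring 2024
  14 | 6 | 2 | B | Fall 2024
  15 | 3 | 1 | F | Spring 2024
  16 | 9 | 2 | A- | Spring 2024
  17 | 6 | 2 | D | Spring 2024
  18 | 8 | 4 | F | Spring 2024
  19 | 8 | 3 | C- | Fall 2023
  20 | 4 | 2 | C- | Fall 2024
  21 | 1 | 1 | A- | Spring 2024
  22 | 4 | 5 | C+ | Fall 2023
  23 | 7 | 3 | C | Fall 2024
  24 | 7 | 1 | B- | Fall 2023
SELECT c.id, p.name AS course, c.semester FROM enrollments c JOIN courses p ON c.course_id = p.id

Execution result:
id | course | semester
1 | Algorithms 201 | Spring 2024
2 | Algorithms 201 | Fall 2023
3 | Art 101 | Fall 2024
4 | Art 101 | Spring 2024
5 | Algorithms 201 | Fall 2024
6 | Algorithms 201 | Spring 2024
7 | Art 101 | Fall 2024
8 | Chemistry 101 | Spring 2024
9 | Algorithms 201 | Fall 2023
10 | Biology 201 | Fall 2024
11 | Databases 301 | Fall 2024
12 | Algorithms 201 | Fall 2024
13 | Art 101 | Spring 2024
14 | Algorithms 201 | Fall 2024
15 | Chemistry 101 | Spring 2024
16 | Algorithms 201 | Spring 2024
17 | Algorithms 201 | Spring 2024
18 | Biology 201 | Spring 2024
19 | Art 101 | Fall 2023
20 | Algorithms 201 | Fall 2024
21 | Chemistry 101 | Spring 2024
22 | Databases 301 | Fall 2023
23 | Art 101 | Fall 2024
24 | Chemistry 101 | Fall 2023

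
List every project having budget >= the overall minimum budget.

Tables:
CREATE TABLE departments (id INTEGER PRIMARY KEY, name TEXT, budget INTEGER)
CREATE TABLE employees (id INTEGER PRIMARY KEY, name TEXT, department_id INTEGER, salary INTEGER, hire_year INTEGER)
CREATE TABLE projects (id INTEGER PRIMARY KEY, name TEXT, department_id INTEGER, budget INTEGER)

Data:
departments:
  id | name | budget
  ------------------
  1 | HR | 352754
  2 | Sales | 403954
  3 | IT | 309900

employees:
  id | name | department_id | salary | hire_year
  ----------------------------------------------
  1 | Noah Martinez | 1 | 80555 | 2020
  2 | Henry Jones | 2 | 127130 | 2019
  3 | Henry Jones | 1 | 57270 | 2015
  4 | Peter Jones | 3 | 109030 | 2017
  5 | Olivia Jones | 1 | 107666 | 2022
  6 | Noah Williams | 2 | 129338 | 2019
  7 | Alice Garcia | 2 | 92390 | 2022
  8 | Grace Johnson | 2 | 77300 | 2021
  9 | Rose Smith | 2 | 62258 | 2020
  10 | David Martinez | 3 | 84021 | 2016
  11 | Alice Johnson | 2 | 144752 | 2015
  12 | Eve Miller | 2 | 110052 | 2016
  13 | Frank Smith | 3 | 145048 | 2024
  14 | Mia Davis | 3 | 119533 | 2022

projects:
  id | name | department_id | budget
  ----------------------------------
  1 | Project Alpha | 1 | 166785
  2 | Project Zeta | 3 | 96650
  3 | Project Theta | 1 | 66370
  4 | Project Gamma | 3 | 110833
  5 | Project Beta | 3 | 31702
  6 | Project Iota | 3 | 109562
SELECT name, budget FROM projects WHERE budget >= (SELECT MIN(budget) FROM projects)

Execution result:
name | budget
Project Alpha | 166785
Project Zeta | 96650
Project Theta | 66370
Project Gamma | 110833
Project Beta | 31702
Project Iota | 109562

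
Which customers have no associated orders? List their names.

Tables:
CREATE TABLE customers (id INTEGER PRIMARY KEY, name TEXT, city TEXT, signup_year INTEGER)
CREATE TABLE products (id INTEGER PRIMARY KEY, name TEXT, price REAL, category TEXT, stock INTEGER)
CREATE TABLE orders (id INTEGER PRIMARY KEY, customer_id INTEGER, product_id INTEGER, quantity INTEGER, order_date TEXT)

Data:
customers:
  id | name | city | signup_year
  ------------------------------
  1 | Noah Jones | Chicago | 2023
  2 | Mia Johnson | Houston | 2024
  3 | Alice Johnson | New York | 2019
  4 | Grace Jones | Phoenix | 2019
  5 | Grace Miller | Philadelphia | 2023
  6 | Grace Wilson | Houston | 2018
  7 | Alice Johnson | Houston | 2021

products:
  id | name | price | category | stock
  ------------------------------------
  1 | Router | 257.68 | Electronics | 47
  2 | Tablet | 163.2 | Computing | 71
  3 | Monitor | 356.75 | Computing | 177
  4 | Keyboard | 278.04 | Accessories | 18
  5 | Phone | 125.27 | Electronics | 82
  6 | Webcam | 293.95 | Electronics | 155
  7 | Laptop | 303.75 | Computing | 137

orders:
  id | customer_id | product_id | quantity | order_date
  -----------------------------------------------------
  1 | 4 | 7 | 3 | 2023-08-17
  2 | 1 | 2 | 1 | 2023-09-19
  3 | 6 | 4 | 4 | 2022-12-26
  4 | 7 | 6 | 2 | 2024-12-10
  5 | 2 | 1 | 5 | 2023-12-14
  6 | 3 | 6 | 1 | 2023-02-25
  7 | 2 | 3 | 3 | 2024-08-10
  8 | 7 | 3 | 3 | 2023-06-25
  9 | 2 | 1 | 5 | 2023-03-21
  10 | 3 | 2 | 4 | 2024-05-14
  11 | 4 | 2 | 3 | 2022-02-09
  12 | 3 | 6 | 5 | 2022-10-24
SELECT p.name FROM customers p LEFT JOIN orders c ON c.customer_id = p.id WHERE c.id IS NULL

Execution result:
Grace Miller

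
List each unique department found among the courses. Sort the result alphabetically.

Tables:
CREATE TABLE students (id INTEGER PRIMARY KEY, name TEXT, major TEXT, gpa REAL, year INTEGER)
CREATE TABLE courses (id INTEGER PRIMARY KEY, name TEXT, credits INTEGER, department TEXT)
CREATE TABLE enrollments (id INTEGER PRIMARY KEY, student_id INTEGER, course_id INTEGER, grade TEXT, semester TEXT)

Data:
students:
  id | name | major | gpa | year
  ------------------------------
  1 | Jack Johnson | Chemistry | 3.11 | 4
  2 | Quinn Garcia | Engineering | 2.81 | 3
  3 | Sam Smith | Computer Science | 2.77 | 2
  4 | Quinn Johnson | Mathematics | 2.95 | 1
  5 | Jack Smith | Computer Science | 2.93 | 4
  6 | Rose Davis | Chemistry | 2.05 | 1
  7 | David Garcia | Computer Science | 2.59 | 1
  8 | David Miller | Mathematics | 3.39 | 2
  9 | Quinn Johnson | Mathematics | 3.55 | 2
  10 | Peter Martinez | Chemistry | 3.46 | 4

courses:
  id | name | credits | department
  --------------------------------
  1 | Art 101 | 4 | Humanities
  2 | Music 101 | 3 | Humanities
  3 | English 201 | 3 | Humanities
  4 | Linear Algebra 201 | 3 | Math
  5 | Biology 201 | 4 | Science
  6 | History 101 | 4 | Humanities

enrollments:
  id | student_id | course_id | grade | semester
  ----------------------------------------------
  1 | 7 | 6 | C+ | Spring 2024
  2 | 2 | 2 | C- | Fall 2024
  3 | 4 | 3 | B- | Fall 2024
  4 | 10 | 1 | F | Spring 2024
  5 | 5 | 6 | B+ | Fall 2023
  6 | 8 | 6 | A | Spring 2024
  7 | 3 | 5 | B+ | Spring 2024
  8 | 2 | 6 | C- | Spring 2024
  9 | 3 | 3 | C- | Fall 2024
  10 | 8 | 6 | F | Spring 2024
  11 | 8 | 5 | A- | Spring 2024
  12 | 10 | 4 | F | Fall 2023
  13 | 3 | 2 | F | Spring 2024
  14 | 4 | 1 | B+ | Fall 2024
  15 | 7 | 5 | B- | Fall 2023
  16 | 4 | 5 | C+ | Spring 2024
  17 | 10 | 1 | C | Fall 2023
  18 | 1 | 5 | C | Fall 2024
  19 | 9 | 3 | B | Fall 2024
SELECT DISTINCT department FROM courses ORDER BY department

Execution result:
department
Humanities
Math
Science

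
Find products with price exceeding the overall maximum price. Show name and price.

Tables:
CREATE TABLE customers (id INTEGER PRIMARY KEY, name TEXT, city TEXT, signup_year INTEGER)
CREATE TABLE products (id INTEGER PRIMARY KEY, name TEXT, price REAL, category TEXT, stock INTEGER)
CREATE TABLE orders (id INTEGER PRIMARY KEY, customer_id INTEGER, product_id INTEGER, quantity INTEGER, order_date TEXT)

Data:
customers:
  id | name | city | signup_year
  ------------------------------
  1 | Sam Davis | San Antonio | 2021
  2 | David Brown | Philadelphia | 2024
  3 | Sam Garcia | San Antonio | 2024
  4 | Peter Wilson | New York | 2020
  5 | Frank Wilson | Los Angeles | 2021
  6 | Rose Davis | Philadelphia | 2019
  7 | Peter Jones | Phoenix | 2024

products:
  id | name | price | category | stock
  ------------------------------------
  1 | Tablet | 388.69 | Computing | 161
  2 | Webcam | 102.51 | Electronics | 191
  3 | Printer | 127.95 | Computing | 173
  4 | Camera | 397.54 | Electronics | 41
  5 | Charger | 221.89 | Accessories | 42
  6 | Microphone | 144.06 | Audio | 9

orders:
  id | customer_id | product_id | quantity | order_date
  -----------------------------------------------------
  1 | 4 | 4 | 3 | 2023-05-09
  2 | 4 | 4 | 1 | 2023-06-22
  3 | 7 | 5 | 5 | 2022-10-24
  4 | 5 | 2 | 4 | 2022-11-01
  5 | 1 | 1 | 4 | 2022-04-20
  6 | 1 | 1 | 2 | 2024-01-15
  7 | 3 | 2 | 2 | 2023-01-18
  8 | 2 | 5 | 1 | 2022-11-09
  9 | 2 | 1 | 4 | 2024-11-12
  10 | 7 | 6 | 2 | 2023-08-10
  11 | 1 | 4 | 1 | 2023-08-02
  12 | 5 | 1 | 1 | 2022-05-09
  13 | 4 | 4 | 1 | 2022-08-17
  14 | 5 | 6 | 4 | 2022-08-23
SELECT name, price FROM products WHERE price > (SELECT MAX(price) FROM products)

Execution result:
(no rows)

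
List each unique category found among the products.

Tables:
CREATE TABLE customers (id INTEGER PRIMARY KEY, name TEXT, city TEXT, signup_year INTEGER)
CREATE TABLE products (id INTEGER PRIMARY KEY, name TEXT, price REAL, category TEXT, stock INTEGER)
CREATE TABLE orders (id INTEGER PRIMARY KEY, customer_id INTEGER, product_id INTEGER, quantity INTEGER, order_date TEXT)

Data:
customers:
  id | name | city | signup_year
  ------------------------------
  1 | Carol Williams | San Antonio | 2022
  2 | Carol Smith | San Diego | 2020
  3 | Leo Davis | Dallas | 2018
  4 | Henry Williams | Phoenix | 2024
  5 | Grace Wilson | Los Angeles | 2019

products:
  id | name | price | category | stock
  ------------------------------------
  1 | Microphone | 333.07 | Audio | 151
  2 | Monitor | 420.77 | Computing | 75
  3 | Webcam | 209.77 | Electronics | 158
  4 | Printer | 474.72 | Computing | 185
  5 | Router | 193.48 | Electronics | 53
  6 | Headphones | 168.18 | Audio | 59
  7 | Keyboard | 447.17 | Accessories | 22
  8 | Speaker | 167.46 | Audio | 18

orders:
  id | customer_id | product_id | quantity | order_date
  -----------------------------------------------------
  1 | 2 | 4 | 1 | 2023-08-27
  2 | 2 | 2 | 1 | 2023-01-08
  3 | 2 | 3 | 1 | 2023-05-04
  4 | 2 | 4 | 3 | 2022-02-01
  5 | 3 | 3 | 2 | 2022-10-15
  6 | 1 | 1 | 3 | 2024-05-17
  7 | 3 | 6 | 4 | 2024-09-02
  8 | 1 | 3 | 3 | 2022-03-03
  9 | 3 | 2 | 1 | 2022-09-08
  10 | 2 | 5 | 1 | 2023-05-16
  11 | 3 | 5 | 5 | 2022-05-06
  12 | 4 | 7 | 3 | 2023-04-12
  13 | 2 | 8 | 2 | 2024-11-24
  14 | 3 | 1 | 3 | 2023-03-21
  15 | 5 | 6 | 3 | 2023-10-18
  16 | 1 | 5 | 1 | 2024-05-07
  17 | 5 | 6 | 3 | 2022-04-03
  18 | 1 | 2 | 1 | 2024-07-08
SELECT DISTINCT category FROM products

Execution result:
category
Audio
Computing
Electronics
Accessories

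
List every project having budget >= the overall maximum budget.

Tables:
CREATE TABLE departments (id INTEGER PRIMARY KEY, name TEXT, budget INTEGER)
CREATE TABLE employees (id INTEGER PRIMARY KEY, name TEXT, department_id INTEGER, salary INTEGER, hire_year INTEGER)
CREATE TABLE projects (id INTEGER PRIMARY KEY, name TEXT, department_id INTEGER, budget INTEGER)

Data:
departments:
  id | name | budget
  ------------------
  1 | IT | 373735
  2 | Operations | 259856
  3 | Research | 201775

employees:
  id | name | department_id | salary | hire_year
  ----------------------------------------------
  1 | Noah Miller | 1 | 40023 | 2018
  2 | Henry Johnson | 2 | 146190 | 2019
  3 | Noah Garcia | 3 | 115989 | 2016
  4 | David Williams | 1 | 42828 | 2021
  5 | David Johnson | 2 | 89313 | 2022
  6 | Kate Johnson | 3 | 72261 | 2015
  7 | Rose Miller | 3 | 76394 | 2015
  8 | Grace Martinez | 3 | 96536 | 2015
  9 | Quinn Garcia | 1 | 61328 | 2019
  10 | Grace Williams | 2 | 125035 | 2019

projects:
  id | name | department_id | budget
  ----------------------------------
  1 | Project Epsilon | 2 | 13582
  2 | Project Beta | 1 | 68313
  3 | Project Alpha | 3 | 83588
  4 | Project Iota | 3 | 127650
SELECT name, budget FROM projects WHERE budget >= (SELECT MAX(budget) FROM projects)

Execution result:
name | budget
Project Iota | 127650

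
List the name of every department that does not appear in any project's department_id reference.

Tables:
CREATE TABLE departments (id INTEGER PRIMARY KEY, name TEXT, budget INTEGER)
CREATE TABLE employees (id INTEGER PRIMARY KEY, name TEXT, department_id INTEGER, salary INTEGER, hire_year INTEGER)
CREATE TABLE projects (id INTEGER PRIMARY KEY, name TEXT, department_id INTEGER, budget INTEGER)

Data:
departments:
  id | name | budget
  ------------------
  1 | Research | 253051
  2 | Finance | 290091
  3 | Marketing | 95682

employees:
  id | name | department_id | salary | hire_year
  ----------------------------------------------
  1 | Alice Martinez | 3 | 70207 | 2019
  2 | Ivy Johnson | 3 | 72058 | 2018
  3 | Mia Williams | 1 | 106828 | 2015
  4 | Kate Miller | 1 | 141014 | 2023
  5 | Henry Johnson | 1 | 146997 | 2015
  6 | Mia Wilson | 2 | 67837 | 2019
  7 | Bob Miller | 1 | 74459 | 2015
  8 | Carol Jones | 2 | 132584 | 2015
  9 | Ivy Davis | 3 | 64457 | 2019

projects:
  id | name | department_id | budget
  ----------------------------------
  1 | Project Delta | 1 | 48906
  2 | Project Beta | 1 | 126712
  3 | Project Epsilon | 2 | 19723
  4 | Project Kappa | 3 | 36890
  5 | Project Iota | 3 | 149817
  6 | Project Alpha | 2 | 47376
SELECT p.name FROM departments p LEFT JOIN projects c ON c.department_id = p.id WHERE c.id IS NULL

Execution result:
(no rows)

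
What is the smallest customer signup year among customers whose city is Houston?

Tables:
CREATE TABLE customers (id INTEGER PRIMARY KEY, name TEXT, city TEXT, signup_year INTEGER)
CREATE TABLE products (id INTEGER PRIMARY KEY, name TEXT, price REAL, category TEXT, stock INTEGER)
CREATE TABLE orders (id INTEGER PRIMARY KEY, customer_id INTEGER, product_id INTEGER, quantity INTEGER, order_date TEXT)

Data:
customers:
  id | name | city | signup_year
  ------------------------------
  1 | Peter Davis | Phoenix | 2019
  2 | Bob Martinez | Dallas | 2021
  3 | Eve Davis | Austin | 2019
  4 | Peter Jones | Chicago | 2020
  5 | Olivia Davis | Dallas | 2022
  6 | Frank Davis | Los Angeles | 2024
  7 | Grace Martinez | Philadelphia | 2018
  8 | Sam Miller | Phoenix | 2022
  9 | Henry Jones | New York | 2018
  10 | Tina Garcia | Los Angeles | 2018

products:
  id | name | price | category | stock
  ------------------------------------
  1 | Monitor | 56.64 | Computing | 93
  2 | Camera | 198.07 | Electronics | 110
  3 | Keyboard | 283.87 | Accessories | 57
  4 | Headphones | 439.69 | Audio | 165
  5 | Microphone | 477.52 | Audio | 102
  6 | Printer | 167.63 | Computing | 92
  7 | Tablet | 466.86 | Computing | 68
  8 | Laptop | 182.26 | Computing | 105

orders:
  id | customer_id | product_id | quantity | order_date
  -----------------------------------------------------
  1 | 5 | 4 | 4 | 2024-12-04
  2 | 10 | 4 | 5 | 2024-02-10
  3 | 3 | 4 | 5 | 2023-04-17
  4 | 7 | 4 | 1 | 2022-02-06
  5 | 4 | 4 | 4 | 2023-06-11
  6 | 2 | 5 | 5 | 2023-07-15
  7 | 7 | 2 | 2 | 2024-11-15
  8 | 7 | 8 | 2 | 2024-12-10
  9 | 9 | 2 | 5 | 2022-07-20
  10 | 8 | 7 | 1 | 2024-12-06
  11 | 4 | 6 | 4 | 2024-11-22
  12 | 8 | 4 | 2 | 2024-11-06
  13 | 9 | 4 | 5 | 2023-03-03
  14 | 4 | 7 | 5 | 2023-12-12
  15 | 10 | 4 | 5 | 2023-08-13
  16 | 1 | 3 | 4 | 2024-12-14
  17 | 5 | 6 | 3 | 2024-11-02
SELECT MIN(signup_year) FROM customers WHERE city = 'Houston'

Execution result:
NULL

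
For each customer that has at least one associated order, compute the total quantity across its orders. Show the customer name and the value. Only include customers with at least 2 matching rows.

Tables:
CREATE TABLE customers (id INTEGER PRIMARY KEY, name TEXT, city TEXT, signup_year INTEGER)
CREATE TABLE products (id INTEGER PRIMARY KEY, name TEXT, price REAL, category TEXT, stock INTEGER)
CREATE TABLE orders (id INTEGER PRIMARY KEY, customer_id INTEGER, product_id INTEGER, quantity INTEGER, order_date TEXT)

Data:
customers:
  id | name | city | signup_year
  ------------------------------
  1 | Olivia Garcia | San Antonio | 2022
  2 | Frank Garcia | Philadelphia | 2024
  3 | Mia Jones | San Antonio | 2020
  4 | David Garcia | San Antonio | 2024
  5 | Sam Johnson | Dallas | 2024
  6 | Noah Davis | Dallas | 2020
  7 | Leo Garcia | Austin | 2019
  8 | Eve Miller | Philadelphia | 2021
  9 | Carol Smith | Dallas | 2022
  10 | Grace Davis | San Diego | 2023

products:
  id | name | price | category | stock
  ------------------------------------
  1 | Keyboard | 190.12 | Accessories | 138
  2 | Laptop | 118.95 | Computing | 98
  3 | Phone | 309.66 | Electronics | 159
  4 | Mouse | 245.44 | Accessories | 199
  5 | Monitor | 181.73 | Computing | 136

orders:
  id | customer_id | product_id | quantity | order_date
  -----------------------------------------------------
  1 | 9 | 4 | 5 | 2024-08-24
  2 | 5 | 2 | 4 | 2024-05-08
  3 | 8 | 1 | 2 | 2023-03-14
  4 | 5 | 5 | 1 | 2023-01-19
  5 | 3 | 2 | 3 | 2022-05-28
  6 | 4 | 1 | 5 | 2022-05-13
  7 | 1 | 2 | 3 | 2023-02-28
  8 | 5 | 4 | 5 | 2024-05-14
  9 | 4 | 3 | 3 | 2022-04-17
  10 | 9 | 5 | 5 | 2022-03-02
SELECT p.name, SUM(c.quantity) AS sum_quantity FROM orders c JOIN customers p ON c.customer_id = p.id GROUP BY p.id, p.name HAVING COUNT(*) >= 2

Execution result:
name | sum_quantity
David Garcia | 8
Sam Johnson | 10
Carol Smith | 10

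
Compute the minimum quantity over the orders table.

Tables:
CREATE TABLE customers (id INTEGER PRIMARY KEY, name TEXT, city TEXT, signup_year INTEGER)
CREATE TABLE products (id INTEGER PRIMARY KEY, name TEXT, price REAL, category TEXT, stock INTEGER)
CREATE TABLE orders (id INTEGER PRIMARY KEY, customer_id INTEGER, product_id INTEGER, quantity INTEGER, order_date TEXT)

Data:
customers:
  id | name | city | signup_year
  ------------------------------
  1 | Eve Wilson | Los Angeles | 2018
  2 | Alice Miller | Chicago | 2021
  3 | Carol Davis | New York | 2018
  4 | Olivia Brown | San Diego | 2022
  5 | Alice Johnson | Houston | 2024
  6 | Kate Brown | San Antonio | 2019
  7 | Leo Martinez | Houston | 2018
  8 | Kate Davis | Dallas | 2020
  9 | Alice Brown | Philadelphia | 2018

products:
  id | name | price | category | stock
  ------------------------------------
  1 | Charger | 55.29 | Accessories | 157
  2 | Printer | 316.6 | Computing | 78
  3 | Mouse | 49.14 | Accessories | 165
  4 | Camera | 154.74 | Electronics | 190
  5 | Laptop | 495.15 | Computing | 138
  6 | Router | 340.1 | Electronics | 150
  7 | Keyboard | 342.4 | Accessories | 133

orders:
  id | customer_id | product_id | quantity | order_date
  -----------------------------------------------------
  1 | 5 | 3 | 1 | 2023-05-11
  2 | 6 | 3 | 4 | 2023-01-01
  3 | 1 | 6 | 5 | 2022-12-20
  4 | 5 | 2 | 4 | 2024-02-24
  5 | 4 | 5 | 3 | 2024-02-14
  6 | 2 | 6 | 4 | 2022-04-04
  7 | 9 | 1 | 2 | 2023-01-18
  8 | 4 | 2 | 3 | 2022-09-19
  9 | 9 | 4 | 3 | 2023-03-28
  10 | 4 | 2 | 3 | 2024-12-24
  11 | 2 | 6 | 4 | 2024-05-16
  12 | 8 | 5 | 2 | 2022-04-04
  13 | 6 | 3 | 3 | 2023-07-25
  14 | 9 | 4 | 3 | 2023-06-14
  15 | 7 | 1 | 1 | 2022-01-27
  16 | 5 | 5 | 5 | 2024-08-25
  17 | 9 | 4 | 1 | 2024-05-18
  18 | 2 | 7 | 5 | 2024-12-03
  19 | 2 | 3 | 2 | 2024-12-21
SELECT MIN(quantity) FROM orders

Execution result:
1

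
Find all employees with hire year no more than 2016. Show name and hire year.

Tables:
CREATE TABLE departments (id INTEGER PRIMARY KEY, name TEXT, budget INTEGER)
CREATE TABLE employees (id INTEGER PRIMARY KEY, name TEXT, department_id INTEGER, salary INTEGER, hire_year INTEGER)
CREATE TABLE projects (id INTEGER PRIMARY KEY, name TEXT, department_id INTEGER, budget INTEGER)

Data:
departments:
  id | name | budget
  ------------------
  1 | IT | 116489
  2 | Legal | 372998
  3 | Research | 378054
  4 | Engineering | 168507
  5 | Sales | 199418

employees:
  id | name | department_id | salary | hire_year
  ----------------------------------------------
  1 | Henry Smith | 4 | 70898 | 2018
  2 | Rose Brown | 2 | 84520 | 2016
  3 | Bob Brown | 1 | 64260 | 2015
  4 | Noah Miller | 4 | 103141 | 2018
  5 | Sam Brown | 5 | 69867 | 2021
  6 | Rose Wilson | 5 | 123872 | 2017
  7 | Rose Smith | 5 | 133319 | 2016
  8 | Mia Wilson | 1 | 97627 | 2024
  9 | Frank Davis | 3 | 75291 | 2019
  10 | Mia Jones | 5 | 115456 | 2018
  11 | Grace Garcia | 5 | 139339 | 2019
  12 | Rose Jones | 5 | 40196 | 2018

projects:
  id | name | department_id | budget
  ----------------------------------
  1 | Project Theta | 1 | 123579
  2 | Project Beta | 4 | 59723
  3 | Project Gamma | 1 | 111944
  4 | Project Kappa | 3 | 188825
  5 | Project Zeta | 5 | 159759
SELECT name, hire_year FROM employees WHERE hire_year <= 2016

Execution result:
name | hire_year
Rose Brown | 2016
Bob Brown | 2015
Rose Smith | 2016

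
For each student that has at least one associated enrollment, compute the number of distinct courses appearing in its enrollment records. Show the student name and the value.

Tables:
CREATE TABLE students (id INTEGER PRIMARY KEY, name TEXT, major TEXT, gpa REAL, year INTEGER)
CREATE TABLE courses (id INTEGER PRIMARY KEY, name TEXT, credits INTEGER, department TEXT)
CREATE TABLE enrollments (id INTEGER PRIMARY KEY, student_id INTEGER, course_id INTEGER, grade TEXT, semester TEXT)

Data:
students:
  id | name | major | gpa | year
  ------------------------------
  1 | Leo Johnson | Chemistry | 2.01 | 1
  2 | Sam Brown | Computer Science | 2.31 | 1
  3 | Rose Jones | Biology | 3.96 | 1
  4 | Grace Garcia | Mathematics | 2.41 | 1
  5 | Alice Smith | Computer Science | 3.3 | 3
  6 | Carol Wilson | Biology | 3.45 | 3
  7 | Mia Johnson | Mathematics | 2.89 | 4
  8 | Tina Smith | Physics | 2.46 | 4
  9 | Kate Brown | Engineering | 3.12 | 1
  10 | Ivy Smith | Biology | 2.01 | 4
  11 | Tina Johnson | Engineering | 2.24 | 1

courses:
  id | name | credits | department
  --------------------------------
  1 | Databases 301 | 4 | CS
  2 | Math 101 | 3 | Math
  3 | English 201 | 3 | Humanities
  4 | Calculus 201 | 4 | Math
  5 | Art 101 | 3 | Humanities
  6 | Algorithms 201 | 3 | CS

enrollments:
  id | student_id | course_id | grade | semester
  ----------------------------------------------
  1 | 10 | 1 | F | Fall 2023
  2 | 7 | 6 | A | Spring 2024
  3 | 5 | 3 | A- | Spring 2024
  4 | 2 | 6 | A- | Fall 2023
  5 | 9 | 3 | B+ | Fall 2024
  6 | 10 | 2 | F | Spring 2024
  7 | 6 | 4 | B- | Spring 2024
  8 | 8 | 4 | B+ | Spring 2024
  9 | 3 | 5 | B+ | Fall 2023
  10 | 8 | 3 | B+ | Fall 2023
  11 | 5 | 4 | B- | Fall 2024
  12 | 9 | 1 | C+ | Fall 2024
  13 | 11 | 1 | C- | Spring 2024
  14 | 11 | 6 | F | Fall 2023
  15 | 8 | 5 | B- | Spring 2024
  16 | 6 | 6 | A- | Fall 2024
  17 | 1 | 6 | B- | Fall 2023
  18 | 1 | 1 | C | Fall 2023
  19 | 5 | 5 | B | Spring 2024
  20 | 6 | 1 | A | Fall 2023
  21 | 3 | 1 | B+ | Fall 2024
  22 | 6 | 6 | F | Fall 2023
SELECT p.name, COUNT(DISTINCT c.course_id) AS distinct_course_count FROM enrollments c JOIN students p ON c.student_id = p.id GROUP BY p.id, p.name

Execution result:
name | distinct_course_count
Leo Johnson | 2
Sam Brown | 1
Rose Jones | 2
Alice Smith | 3
Carol Wilson | 3
Mia Johnson | 1
Tina Smith | 3
Kate Brown | 2
Ivy Smith | 2
Tina Johnson | 2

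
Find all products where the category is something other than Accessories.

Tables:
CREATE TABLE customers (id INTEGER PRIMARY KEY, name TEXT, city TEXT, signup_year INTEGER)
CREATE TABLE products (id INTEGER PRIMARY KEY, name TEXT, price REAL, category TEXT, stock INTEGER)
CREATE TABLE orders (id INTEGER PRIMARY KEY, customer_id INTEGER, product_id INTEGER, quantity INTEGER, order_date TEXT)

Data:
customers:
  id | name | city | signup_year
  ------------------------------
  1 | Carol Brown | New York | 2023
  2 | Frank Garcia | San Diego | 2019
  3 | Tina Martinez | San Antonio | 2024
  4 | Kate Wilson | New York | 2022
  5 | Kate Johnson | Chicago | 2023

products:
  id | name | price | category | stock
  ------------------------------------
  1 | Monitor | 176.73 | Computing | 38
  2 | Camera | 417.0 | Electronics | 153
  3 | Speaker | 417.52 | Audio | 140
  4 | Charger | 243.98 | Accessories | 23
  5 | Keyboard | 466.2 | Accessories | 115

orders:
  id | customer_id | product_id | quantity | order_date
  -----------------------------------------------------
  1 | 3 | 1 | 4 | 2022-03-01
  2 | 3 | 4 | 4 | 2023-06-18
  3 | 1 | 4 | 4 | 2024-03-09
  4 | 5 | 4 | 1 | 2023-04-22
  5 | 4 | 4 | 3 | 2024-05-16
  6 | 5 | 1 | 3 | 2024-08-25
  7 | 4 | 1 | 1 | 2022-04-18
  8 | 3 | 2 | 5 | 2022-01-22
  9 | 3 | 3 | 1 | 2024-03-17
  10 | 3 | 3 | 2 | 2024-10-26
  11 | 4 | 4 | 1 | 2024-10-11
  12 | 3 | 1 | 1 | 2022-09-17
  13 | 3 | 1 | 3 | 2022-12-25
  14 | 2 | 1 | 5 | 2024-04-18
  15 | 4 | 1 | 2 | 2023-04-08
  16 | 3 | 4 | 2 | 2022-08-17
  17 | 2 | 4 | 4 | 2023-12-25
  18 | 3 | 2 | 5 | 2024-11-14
SELECT name, category FROM products WHERE category <> 'Accessories'

Execution result:
name | category
Monitor | Computing
Camera | Electronics
Speaker | Audio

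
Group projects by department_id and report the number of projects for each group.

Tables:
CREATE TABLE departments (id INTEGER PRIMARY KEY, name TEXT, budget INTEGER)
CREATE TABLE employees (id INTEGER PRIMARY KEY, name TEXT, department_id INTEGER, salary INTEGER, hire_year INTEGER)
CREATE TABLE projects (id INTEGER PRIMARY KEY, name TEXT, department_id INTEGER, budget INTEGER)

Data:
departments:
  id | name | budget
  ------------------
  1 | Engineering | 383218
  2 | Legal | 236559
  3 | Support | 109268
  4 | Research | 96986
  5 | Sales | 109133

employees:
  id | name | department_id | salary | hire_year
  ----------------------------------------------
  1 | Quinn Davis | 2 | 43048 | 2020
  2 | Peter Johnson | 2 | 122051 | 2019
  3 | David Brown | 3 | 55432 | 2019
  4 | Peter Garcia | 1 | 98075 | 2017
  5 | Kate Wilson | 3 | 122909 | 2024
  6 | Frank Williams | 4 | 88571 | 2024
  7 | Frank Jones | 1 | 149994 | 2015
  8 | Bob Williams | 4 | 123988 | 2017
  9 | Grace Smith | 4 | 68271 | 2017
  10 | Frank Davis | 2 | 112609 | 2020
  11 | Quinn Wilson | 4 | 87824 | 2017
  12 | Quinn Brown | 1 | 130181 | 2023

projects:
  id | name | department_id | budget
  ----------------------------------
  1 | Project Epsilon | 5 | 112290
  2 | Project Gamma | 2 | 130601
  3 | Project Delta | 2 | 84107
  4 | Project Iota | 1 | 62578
SELECT department_id, COUNT(*) AS n FROM projects GROUP BY department_id

Execution result:
department_id | n
1 | 1
2 | 2
5 | 1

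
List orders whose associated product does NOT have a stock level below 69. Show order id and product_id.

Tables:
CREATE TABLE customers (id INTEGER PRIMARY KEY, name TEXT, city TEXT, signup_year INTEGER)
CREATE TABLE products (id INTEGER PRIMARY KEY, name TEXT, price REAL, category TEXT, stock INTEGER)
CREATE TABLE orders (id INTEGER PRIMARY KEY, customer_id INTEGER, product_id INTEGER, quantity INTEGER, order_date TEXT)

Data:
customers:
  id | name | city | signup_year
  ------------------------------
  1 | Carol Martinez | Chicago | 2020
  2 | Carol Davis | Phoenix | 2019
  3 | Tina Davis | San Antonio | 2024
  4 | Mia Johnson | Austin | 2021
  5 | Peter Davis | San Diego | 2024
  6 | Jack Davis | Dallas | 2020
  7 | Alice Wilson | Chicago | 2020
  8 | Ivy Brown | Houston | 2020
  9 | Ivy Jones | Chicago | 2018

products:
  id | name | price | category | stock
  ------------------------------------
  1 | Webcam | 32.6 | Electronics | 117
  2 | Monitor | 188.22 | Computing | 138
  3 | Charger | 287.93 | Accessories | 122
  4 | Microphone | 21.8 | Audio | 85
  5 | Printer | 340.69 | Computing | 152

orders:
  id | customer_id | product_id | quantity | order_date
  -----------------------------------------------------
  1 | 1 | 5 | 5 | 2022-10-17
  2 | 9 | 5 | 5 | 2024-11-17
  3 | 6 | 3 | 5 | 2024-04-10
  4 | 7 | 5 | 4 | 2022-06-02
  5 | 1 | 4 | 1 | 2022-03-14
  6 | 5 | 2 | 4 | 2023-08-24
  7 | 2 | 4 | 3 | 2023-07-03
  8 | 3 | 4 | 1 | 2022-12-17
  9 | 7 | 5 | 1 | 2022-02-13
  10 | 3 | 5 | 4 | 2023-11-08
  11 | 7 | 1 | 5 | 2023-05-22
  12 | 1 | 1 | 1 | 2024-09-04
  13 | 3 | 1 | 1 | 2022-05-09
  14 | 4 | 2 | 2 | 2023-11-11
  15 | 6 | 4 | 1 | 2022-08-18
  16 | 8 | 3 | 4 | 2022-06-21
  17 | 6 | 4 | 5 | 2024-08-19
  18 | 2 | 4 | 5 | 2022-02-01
SELECT id, product_id FROM orders WHERE product_id NOT IN (SELECT id FROM products WHERE stock < 69)

Execution result:
id | product_id
1 | 5
2 | 5
3 | 3
4 | 5
5 | 4
6 | 2
7 | 4
8 | 4
9 | 5
10 | 5
11 | 1
12 | 1
13 | 1
14 | 2
15 | 4
16 | 3
17 | 4
18 | 4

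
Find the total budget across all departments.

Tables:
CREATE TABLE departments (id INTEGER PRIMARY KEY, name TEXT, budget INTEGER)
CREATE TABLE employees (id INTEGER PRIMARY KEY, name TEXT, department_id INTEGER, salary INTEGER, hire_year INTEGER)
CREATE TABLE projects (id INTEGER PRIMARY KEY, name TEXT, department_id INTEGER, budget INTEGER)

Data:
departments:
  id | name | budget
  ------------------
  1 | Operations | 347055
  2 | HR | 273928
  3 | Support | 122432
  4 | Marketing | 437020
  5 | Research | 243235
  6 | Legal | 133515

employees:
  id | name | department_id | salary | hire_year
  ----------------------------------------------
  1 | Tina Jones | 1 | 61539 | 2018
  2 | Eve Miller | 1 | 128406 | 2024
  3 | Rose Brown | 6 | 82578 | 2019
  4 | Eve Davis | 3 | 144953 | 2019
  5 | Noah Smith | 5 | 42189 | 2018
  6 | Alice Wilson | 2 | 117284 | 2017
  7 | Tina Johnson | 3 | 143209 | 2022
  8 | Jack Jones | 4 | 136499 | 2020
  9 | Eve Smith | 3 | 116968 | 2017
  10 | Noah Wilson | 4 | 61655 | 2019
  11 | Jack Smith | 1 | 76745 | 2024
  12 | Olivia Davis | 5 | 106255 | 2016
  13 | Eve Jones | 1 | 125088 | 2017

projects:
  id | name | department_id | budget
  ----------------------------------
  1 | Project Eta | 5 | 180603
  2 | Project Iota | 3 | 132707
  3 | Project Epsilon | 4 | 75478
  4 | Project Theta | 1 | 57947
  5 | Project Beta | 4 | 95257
SELECT SUM(budget) FROM departments

Execution result:
1557185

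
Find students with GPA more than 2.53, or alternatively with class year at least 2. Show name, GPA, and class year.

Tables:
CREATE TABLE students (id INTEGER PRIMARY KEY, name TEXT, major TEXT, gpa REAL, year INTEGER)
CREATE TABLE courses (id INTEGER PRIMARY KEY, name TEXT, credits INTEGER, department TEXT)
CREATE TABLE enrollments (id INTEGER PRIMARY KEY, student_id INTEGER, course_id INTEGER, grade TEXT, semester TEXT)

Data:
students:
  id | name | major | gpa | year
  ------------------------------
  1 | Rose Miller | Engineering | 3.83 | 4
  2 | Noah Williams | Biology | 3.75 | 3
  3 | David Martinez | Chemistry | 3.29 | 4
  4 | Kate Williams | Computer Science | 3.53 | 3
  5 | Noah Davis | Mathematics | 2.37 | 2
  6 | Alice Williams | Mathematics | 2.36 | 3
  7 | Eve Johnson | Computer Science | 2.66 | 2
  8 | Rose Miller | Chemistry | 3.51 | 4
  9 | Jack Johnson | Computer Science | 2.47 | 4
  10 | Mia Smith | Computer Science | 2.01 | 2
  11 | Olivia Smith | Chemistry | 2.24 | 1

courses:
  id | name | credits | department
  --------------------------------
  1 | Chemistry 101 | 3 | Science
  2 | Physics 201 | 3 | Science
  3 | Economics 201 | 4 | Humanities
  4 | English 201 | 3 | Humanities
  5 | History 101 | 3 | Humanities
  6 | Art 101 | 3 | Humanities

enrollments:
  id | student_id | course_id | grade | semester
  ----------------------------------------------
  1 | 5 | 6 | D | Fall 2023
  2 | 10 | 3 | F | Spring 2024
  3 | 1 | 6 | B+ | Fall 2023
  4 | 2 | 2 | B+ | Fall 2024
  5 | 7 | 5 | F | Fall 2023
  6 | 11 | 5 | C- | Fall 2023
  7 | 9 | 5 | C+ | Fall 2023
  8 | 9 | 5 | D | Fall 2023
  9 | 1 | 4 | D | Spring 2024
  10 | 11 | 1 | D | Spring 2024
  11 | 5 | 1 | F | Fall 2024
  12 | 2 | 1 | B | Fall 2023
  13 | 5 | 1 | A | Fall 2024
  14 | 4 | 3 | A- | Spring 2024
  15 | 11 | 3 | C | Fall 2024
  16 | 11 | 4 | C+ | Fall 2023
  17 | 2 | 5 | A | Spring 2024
SELECT name, gpa, year FROM students WHERE gpa > 2.53 OR year >= 2

Execution result:
name | gpa | year
Rose Miller | 3.83 | 4
Noah Williams | 3.75 | 3
David Martinez | 3.29 | 4
Kate Williams | 3.53 | 3
Noah Davis | 2.37 | 2
Alice Williams | 2.36 | 3
Eve Johnson | 2.66 | 2
Rose Miller | 3.51 | 4
Jack Johnson | 2.47 | 4
Mia Smith | 2.01 | 2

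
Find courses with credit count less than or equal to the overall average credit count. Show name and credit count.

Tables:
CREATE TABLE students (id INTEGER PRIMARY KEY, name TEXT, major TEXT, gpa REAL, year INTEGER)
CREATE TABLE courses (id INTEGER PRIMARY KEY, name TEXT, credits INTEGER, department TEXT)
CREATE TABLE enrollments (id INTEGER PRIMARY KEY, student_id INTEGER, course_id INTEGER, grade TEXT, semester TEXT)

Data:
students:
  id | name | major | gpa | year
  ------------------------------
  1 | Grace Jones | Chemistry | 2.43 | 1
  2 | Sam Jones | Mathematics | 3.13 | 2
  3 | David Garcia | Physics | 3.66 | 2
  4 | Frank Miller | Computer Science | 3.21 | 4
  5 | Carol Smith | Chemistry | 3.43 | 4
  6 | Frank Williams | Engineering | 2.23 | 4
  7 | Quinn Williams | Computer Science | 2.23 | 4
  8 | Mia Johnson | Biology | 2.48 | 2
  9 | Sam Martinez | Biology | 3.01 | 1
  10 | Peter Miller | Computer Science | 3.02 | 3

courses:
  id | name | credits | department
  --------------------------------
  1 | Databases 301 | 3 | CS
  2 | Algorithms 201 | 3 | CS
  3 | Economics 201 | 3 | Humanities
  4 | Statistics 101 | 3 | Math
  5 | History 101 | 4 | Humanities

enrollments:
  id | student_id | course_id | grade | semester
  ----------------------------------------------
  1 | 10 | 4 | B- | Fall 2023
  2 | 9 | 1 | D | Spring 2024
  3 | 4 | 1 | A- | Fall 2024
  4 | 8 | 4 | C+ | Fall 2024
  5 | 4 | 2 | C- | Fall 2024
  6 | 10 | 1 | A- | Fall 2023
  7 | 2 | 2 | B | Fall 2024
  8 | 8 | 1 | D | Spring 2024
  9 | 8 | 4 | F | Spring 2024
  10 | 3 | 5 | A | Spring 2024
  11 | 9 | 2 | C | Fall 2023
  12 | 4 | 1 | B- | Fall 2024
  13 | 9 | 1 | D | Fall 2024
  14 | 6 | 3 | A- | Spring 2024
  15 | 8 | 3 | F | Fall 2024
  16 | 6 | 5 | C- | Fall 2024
SELECT name, credits FROM courses WHERE credits <= (SELECT AVG(credits) FROM courses)

Execution result:
name | credits
Databases 301 | 3
Algorithms 201 | 3
Economics 201 | 3
Statistics 101 | 3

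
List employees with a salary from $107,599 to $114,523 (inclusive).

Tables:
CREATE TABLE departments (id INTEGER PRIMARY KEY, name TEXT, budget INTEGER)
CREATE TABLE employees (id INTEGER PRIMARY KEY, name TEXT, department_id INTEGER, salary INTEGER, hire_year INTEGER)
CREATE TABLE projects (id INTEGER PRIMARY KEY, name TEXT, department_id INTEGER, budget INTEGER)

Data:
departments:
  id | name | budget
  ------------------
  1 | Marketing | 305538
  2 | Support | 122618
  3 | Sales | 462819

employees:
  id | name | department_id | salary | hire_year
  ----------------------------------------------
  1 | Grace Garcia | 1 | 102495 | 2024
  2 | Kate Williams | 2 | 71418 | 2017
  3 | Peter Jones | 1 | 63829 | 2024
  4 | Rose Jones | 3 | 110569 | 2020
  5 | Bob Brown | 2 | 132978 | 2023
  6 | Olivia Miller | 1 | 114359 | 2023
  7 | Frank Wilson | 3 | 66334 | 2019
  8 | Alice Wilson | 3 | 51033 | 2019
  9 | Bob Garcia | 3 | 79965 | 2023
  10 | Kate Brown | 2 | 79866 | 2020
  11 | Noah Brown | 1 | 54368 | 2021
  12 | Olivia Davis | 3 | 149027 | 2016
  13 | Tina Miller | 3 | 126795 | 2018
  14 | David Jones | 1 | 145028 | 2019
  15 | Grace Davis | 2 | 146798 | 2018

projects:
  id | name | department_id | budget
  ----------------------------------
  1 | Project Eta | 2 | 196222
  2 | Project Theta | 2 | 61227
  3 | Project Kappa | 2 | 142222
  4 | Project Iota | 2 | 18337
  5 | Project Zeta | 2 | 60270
SELECT name, salary FROM employees WHERE salary BETWEEN 107599 AND 114523

Execution result:
name | salary
Rose Jones | 110569
Olivia Miller | 114359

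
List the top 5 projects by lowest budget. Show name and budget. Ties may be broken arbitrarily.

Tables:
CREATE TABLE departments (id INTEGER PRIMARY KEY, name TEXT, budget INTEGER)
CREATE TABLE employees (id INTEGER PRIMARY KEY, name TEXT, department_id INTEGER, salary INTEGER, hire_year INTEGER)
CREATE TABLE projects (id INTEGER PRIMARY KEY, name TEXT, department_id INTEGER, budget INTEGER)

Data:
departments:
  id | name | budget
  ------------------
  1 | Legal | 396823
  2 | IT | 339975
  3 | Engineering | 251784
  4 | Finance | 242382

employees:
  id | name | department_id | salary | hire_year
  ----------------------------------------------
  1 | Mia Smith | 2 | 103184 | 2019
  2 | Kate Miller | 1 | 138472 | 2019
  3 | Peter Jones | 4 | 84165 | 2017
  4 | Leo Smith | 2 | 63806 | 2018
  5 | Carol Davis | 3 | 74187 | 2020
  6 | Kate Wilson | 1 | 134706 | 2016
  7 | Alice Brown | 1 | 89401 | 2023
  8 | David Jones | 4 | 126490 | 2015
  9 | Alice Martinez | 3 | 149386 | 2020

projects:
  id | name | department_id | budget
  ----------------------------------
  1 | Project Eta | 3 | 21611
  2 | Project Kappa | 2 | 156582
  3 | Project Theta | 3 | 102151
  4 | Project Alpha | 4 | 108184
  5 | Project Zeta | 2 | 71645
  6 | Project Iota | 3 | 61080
SELECT name, budget FROM projects ORDER BY budget ASC LIMIT 5

Execution result:
name | budget
Project Eta | 21611
Project Iota | 61080
Project Zeta | 71645
Project Theta | 102151
Project Alpha | 108184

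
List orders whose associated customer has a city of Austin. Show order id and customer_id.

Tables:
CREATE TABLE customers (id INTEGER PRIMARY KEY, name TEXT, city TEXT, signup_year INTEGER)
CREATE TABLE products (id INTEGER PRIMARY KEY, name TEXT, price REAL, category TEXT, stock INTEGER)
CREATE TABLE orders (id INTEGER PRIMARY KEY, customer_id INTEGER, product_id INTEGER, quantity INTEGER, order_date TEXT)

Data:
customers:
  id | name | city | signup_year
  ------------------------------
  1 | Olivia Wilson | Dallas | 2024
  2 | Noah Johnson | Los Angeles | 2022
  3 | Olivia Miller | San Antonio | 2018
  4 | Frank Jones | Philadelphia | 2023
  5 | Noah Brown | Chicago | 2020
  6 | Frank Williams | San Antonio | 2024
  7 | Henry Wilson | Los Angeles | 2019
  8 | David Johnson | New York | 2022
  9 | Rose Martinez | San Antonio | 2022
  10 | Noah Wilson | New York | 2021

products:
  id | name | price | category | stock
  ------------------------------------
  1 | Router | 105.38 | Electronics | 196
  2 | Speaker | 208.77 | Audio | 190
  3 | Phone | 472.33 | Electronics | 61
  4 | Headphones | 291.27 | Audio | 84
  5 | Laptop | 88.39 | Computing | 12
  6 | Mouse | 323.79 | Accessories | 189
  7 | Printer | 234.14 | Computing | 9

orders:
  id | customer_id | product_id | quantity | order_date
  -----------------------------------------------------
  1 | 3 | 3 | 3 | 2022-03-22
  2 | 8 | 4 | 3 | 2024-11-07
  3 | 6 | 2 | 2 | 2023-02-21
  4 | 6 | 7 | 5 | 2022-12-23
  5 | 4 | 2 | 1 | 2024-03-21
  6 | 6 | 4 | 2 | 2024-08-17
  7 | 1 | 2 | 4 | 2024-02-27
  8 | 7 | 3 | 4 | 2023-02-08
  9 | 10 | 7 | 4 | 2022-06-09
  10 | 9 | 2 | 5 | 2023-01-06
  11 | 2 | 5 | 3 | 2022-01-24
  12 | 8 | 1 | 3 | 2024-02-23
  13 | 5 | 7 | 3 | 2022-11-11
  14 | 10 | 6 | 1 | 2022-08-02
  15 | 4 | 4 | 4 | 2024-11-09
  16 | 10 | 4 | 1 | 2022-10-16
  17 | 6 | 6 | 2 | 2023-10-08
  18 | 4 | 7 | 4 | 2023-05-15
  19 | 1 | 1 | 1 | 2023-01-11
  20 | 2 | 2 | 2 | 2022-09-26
SELECT id, customer_id FROM orders WHERE customer_id IN (SELECT id FROM customers WHERE city = 'Austin')

Execution result:
(no rows)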